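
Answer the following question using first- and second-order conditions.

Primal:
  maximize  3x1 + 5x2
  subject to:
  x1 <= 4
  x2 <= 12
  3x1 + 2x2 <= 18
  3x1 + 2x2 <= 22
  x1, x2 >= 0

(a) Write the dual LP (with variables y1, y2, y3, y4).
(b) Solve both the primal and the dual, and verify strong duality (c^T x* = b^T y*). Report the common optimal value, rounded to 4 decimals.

The standard primal-dual pair for 'max c^T x s.t. A x <= b, x >= 0' is:
  Dual:  min b^T y  s.t.  A^T y >= c,  y >= 0.

So the dual LP is:
  minimize  4y1 + 12y2 + 18y3 + 22y4
  subject to:
    y1 + 3y3 + 3y4 >= 3
    y2 + 2y3 + 2y4 >= 5
    y1, y2, y3, y4 >= 0

Solving the primal: x* = (0, 9).
  primal value c^T x* = 45.
Solving the dual: y* = (0, 0, 2.5, 0).
  dual value b^T y* = 45.
Strong duality: c^T x* = b^T y*. Confirmed.

45


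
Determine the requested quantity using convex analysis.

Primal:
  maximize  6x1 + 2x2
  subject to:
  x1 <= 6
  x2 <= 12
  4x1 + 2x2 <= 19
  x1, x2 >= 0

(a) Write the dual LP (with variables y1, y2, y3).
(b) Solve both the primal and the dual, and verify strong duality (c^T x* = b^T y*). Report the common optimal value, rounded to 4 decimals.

The standard primal-dual pair for 'max c^T x s.t. A x <= b, x >= 0' is:
  Dual:  min b^T y  s.t.  A^T y >= c,  y >= 0.

So the dual LP is:
  minimize  6y1 + 12y2 + 19y3
  subject to:
    y1 + 4y3 >= 6
    y2 + 2y3 >= 2
    y1, y2, y3 >= 0

Solving the primal: x* = (4.75, 0).
  primal value c^T x* = 28.5.
Solving the dual: y* = (0, 0, 1.5).
  dual value b^T y* = 28.5.
Strong duality: c^T x* = b^T y*. Confirmed.

28.5


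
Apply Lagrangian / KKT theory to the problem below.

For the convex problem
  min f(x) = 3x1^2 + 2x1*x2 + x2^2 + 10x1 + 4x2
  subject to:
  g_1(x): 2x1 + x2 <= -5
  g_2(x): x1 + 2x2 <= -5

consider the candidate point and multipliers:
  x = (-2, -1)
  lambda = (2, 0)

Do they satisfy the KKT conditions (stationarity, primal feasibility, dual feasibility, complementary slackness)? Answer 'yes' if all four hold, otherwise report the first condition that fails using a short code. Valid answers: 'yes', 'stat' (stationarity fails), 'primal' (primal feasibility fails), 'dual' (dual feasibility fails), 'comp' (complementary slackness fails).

Gradient of f: grad f(x) = Q x + c = (-4, -2)
Constraint values g_i(x) = a_i^T x - b_i:
  g_1((-2, -1)) = 0
  g_2((-2, -1)) = 1
Stationarity residual: grad f(x) + sum_i lambda_i a_i = (0, 0)
  -> stationarity OK
Primal feasibility (all g_i <= 0): FAILS
Dual feasibility (all lambda_i >= 0): OK
Complementary slackness (lambda_i * g_i(x) = 0 for all i): OK

Verdict: the first failing condition is primal_feasibility -> primal.

primal


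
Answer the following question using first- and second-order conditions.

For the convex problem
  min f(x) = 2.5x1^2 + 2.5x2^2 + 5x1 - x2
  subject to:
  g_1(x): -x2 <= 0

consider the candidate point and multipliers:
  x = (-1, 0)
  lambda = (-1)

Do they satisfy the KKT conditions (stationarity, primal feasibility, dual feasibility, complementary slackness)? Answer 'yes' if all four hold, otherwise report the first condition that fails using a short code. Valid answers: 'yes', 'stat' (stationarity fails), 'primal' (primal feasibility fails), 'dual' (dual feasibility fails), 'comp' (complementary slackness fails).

Gradient of f: grad f(x) = Q x + c = (0, -1)
Constraint values g_i(x) = a_i^T x - b_i:
  g_1((-1, 0)) = 0
Stationarity residual: grad f(x) + sum_i lambda_i a_i = (0, 0)
  -> stationarity OK
Primal feasibility (all g_i <= 0): OK
Dual feasibility (all lambda_i >= 0): FAILS
Complementary slackness (lambda_i * g_i(x) = 0 for all i): OK

Verdict: the first failing condition is dual_feasibility -> dual.

dual


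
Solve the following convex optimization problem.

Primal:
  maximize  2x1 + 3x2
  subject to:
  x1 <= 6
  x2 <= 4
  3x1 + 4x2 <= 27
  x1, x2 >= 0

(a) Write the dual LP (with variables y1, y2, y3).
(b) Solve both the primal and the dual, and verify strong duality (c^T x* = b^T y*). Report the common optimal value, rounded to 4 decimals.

The standard primal-dual pair for 'max c^T x s.t. A x <= b, x >= 0' is:
  Dual:  min b^T y  s.t.  A^T y >= c,  y >= 0.

So the dual LP is:
  minimize  6y1 + 4y2 + 27y3
  subject to:
    y1 + 3y3 >= 2
    y2 + 4y3 >= 3
    y1, y2, y3 >= 0

Solving the primal: x* = (3.6667, 4).
  primal value c^T x* = 19.3333.
Solving the dual: y* = (0, 0.3333, 0.6667).
  dual value b^T y* = 19.3333.
Strong duality: c^T x* = b^T y*. Confirmed.

19.3333


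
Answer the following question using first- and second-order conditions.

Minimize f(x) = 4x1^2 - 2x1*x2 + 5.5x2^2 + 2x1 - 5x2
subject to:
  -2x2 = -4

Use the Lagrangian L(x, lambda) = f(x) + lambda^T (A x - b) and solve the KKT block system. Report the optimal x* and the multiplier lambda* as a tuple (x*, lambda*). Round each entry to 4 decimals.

Form the Lagrangian:
  L(x, lambda) = (1/2) x^T Q x + c^T x + lambda^T (A x - b)
Stationarity (grad_x L = 0): Q x + c + A^T lambda = 0.
Primal feasibility: A x = b.

This gives the KKT block system:
  [ Q   A^T ] [ x     ]   [-c ]
  [ A    0  ] [ lambda ] = [ b ]

Solving the linear system:
  x*      = (0.25, 2)
  lambda* = (8.25)
  f(x*)   = 11.75

x* = (0.25, 2), lambda* = (8.25)


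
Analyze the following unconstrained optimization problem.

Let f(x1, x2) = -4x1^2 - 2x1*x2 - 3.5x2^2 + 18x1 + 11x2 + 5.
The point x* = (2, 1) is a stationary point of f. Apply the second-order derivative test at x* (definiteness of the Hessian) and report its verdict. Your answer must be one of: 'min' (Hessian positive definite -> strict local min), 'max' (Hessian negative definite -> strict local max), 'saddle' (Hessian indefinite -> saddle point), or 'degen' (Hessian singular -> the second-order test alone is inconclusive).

Compute the Hessian H = grad^2 f:
  H = [[-8, -2], [-2, -7]]
Verify stationarity: grad f(x*) = H x* + g = (0, 0).
Eigenvalues of H: -9.5616, -5.4384.
Both eigenvalues < 0, so H is negative definite -> x* is a strict local max.

max


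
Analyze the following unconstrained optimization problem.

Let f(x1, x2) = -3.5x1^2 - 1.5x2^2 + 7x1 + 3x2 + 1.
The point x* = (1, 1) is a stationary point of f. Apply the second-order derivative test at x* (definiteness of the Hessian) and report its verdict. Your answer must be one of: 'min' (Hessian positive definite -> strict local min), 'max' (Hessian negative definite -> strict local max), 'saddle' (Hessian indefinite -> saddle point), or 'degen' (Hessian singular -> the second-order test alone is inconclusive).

Compute the Hessian H = grad^2 f:
  H = [[-7, 0], [0, -3]]
Verify stationarity: grad f(x*) = H x* + g = (0, 0).
Eigenvalues of H: -7, -3.
Both eigenvalues < 0, so H is negative definite -> x* is a strict local max.

max


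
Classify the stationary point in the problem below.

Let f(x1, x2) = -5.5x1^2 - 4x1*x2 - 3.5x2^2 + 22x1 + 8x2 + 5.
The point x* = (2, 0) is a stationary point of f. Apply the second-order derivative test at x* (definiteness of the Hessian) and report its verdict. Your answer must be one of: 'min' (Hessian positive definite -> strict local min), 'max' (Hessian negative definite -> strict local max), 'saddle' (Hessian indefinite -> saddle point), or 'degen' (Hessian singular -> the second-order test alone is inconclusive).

Compute the Hessian H = grad^2 f:
  H = [[-11, -4], [-4, -7]]
Verify stationarity: grad f(x*) = H x* + g = (0, 0).
Eigenvalues of H: -13.4721, -4.5279.
Both eigenvalues < 0, so H is negative definite -> x* is a strict local max.

max


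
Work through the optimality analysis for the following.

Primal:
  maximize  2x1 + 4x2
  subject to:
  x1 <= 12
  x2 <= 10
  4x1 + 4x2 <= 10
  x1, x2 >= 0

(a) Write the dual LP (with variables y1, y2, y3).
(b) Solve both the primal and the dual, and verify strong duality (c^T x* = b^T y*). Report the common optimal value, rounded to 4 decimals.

The standard primal-dual pair for 'max c^T x s.t. A x <= b, x >= 0' is:
  Dual:  min b^T y  s.t.  A^T y >= c,  y >= 0.

So the dual LP is:
  minimize  12y1 + 10y2 + 10y3
  subject to:
    y1 + 4y3 >= 2
    y2 + 4y3 >= 4
    y1, y2, y3 >= 0

Solving the primal: x* = (0, 2.5).
  primal value c^T x* = 10.
Solving the dual: y* = (0, 0, 1).
  dual value b^T y* = 10.
Strong duality: c^T x* = b^T y*. Confirmed.

10


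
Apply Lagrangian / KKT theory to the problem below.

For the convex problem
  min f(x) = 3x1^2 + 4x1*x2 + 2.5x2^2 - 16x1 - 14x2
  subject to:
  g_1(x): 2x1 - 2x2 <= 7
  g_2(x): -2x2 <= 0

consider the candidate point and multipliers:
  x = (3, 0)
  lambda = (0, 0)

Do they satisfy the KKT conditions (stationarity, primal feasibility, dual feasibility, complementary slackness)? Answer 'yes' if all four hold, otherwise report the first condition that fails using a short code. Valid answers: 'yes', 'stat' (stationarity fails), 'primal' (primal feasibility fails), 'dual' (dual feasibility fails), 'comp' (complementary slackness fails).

Gradient of f: grad f(x) = Q x + c = (2, -2)
Constraint values g_i(x) = a_i^T x - b_i:
  g_1((3, 0)) = -1
  g_2((3, 0)) = 0
Stationarity residual: grad f(x) + sum_i lambda_i a_i = (2, -2)
  -> stationarity FAILS
Primal feasibility (all g_i <= 0): OK
Dual feasibility (all lambda_i >= 0): OK
Complementary slackness (lambda_i * g_i(x) = 0 for all i): OK

Verdict: the first failing condition is stationarity -> stat.

stat


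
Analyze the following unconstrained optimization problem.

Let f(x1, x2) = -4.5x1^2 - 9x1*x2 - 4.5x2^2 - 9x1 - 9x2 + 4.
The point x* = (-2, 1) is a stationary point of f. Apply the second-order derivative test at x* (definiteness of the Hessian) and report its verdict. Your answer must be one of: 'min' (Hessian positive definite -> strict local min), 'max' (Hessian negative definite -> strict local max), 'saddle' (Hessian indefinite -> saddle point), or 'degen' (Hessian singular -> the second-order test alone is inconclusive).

Compute the Hessian H = grad^2 f:
  H = [[-9, -9], [-9, -9]]
Verify stationarity: grad f(x*) = H x* + g = (0, 0).
Eigenvalues of H: -18, 0.
H has a zero eigenvalue (singular; negative semidefinite but not definite), so H is neither positive definite, negative definite, nor indefinite. The second-order test alone is inconclusive -> degen.
(Indeed, f is constant along the null direction of H through x*, so x* is not a strict local extremum.)

degen


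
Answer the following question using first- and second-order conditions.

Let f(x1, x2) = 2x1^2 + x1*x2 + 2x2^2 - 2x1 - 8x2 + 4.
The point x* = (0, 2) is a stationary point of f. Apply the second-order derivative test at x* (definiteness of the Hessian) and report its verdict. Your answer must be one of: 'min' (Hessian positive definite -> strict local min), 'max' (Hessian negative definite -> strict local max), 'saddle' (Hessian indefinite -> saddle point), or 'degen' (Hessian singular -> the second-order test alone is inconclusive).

Compute the Hessian H = grad^2 f:
  H = [[4, 1], [1, 4]]
Verify stationarity: grad f(x*) = H x* + g = (0, 0).
Eigenvalues of H: 3, 5.
Both eigenvalues > 0, so H is positive definite -> x* is a strict local min.

min


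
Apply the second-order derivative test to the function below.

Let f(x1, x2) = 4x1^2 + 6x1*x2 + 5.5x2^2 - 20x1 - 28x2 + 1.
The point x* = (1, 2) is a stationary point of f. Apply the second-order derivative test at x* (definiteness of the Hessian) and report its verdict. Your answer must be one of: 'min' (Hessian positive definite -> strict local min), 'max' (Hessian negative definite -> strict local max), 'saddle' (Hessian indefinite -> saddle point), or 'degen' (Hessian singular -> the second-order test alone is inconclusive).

Compute the Hessian H = grad^2 f:
  H = [[8, 6], [6, 11]]
Verify stationarity: grad f(x*) = H x* + g = (0, 0).
Eigenvalues of H: 3.3153, 15.6847.
Both eigenvalues > 0, so H is positive definite -> x* is a strict local min.

min


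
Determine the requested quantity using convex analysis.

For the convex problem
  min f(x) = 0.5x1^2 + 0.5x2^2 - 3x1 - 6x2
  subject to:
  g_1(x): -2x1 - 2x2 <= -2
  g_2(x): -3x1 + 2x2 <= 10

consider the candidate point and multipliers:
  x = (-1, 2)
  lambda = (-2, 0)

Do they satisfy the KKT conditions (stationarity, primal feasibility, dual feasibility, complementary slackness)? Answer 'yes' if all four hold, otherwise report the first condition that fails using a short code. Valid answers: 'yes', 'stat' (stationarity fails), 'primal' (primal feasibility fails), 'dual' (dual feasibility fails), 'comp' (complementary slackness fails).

Gradient of f: grad f(x) = Q x + c = (-4, -4)
Constraint values g_i(x) = a_i^T x - b_i:
  g_1((-1, 2)) = 0
  g_2((-1, 2)) = -3
Stationarity residual: grad f(x) + sum_i lambda_i a_i = (0, 0)
  -> stationarity OK
Primal feasibility (all g_i <= 0): OK
Dual feasibility (all lambda_i >= 0): FAILS
Complementary slackness (lambda_i * g_i(x) = 0 for all i): OK

Verdict: the first failing condition is dual_feasibility -> dual.

dual


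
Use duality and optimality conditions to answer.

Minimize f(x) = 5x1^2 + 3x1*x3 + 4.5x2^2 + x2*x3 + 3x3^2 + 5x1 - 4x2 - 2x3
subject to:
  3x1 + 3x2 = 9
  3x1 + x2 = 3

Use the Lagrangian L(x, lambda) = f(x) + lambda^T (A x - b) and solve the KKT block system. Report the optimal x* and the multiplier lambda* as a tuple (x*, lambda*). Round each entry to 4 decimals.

Form the Lagrangian:
  L(x, lambda) = (1/2) x^T Q x + c^T x + lambda^T (A x - b)
Stationarity (grad_x L = 0): Q x + c + A^T lambda = 0.
Primal feasibility: A x = b.

This gives the KKT block system:
  [ Q   A^T ] [ x     ]   [-c ]
  [ A    0  ] [ lambda ] = [ b ]

Solving the linear system:
  x*      = (0, 3, -0.1667)
  lambda* = (-10.6667, 9.1667)
  f(x*)   = 28.4167

x* = (0, 3, -0.1667), lambda* = (-10.6667, 9.1667)


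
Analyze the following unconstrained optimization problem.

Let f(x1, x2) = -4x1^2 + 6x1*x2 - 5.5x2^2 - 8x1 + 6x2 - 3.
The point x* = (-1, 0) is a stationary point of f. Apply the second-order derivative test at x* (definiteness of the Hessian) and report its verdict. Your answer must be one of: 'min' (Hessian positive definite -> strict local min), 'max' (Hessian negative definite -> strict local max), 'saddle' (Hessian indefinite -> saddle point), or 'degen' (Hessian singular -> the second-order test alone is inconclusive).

Compute the Hessian H = grad^2 f:
  H = [[-8, 6], [6, -11]]
Verify stationarity: grad f(x*) = H x* + g = (0, 0).
Eigenvalues of H: -15.6847, -3.3153.
Both eigenvalues < 0, so H is negative definite -> x* is a strict local max.

max


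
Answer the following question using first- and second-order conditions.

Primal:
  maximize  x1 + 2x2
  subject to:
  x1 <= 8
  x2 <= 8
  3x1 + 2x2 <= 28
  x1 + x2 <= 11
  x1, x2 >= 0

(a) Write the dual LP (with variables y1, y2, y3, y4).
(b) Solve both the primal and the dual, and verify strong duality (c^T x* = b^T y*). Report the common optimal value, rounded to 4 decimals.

The standard primal-dual pair for 'max c^T x s.t. A x <= b, x >= 0' is:
  Dual:  min b^T y  s.t.  A^T y >= c,  y >= 0.

So the dual LP is:
  minimize  8y1 + 8y2 + 28y3 + 11y4
  subject to:
    y1 + 3y3 + y4 >= 1
    y2 + 2y3 + y4 >= 2
    y1, y2, y3, y4 >= 0

Solving the primal: x* = (3, 8).
  primal value c^T x* = 19.
Solving the dual: y* = (0, 1, 0, 1).
  dual value b^T y* = 19.
Strong duality: c^T x* = b^T y*. Confirmed.

19


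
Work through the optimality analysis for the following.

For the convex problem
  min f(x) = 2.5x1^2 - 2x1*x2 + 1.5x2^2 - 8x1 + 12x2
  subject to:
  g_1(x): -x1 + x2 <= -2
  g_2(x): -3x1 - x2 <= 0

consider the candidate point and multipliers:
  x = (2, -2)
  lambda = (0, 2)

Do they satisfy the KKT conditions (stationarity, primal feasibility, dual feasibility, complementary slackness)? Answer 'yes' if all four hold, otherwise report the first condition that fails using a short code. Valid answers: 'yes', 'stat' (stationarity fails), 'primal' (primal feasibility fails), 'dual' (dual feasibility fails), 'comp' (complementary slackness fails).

Gradient of f: grad f(x) = Q x + c = (6, 2)
Constraint values g_i(x) = a_i^T x - b_i:
  g_1((2, -2)) = -2
  g_2((2, -2)) = -4
Stationarity residual: grad f(x) + sum_i lambda_i a_i = (0, 0)
  -> stationarity OK
Primal feasibility (all g_i <= 0): OK
Dual feasibility (all lambda_i >= 0): OK
Complementary slackness (lambda_i * g_i(x) = 0 for all i): FAILS

Verdict: the first failing condition is complementary_slackness -> comp.

comp


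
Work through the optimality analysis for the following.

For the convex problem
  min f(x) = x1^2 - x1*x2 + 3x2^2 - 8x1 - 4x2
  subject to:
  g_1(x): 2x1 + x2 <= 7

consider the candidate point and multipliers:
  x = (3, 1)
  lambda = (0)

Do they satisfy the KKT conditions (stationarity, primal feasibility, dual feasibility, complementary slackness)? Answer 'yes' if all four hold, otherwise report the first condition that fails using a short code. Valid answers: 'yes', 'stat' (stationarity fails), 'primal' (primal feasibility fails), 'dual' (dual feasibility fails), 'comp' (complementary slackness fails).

Gradient of f: grad f(x) = Q x + c = (-3, -1)
Constraint values g_i(x) = a_i^T x - b_i:
  g_1((3, 1)) = 0
Stationarity residual: grad f(x) + sum_i lambda_i a_i = (-3, -1)
  -> stationarity FAILS
Primal feasibility (all g_i <= 0): OK
Dual feasibility (all lambda_i >= 0): OK
Complementary slackness (lambda_i * g_i(x) = 0 for all i): OK

Verdict: the first failing condition is stationarity -> stat.

stat


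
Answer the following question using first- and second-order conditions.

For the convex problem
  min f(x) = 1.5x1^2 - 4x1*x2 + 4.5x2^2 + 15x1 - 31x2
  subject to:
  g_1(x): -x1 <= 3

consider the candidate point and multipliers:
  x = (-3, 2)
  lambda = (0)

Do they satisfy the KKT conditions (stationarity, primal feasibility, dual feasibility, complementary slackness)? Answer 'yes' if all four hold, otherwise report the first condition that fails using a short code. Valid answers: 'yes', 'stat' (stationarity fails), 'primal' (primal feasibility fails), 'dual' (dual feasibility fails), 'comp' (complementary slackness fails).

Gradient of f: grad f(x) = Q x + c = (-2, -1)
Constraint values g_i(x) = a_i^T x - b_i:
  g_1((-3, 2)) = 0
Stationarity residual: grad f(x) + sum_i lambda_i a_i = (-2, -1)
  -> stationarity FAILS
Primal feasibility (all g_i <= 0): OK
Dual feasibility (all lambda_i >= 0): OK
Complementary slackness (lambda_i * g_i(x) = 0 for all i): OK

Verdict: the first failing condition is stationarity -> stat.

stat


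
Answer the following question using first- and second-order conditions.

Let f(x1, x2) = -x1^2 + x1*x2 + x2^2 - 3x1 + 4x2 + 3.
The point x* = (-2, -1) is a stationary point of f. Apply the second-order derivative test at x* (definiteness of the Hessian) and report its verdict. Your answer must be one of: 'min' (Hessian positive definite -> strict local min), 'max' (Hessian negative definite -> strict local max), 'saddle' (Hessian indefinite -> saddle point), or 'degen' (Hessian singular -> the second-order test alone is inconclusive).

Compute the Hessian H = grad^2 f:
  H = [[-2, 1], [1, 2]]
Verify stationarity: grad f(x*) = H x* + g = (0, 0).
Eigenvalues of H: -2.2361, 2.2361.
Eigenvalues have mixed signs, so H is indefinite -> x* is a saddle point.

saddle


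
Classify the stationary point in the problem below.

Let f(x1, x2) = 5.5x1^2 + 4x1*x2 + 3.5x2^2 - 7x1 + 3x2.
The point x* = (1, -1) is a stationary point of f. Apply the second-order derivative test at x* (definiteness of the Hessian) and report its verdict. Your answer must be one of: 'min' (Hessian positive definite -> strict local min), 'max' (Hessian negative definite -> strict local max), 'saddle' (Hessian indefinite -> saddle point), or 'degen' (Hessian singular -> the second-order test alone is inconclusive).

Compute the Hessian H = grad^2 f:
  H = [[11, 4], [4, 7]]
Verify stationarity: grad f(x*) = H x* + g = (0, 0).
Eigenvalues of H: 4.5279, 13.4721.
Both eigenvalues > 0, so H is positive definite -> x* is a strict local min.

min


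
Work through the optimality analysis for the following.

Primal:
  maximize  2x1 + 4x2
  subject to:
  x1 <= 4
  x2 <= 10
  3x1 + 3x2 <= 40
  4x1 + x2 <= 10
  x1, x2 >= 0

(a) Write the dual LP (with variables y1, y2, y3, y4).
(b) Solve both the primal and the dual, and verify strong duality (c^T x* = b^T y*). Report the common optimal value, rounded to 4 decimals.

The standard primal-dual pair for 'max c^T x s.t. A x <= b, x >= 0' is:
  Dual:  min b^T y  s.t.  A^T y >= c,  y >= 0.

So the dual LP is:
  minimize  4y1 + 10y2 + 40y3 + 10y4
  subject to:
    y1 + 3y3 + 4y4 >= 2
    y2 + 3y3 + y4 >= 4
    y1, y2, y3, y4 >= 0

Solving the primal: x* = (0, 10).
  primal value c^T x* = 40.
Solving the dual: y* = (0, 3.5, 0, 0.5).
  dual value b^T y* = 40.
Strong duality: c^T x* = b^T y*. Confirmed.

40


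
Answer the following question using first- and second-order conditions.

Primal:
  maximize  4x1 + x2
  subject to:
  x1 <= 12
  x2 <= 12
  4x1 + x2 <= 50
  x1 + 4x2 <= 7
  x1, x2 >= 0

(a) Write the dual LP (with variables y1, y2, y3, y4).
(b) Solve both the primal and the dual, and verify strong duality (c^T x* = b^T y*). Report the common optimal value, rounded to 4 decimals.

The standard primal-dual pair for 'max c^T x s.t. A x <= b, x >= 0' is:
  Dual:  min b^T y  s.t.  A^T y >= c,  y >= 0.

So the dual LP is:
  minimize  12y1 + 12y2 + 50y3 + 7y4
  subject to:
    y1 + 4y3 + y4 >= 4
    y2 + y3 + 4y4 >= 1
    y1, y2, y3, y4 >= 0

Solving the primal: x* = (7, 0).
  primal value c^T x* = 28.
Solving the dual: y* = (0, 0, 0, 4).
  dual value b^T y* = 28.
Strong duality: c^T x* = b^T y*. Confirmed.

28


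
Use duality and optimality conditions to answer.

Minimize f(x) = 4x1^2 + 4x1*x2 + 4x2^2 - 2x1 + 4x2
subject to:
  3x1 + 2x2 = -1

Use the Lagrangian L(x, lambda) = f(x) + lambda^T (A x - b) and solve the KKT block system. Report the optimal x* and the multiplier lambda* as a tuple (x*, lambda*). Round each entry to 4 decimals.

Form the Lagrangian:
  L(x, lambda) = (1/2) x^T Q x + c^T x + lambda^T (A x - b)
Stationarity (grad_x L = 0): Q x + c + A^T lambda = 0.
Primal feasibility: A x = b.

This gives the KKT block system:
  [ Q   A^T ] [ x     ]   [-c ]
  [ A    0  ] [ lambda ] = [ b ]

Solving the linear system:
  x*      = (0.2857, -0.9286)
  lambda* = (1.1429)
  f(x*)   = -1.5714

x* = (0.2857, -0.9286), lambda* = (1.1429)


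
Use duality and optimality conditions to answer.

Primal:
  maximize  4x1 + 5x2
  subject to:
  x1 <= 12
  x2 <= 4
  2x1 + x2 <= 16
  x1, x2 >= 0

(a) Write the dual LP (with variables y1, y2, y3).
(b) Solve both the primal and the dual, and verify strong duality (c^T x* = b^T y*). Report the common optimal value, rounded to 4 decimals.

The standard primal-dual pair for 'max c^T x s.t. A x <= b, x >= 0' is:
  Dual:  min b^T y  s.t.  A^T y >= c,  y >= 0.

So the dual LP is:
  minimize  12y1 + 4y2 + 16y3
  subject to:
    y1 + 2y3 >= 4
    y2 + y3 >= 5
    y1, y2, y3 >= 0

Solving the primal: x* = (6, 4).
  primal value c^T x* = 44.
Solving the dual: y* = (0, 3, 2).
  dual value b^T y* = 44.
Strong duality: c^T x* = b^T y*. Confirmed.

44


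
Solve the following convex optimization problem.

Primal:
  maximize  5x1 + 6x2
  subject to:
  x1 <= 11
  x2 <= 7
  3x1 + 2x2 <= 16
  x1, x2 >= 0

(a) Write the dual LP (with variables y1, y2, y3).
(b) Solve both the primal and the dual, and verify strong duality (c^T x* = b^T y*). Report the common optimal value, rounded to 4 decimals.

The standard primal-dual pair for 'max c^T x s.t. A x <= b, x >= 0' is:
  Dual:  min b^T y  s.t.  A^T y >= c,  y >= 0.

So the dual LP is:
  minimize  11y1 + 7y2 + 16y3
  subject to:
    y1 + 3y3 >= 5
    y2 + 2y3 >= 6
    y1, y2, y3 >= 0

Solving the primal: x* = (0.6667, 7).
  primal value c^T x* = 45.3333.
Solving the dual: y* = (0, 2.6667, 1.6667).
  dual value b^T y* = 45.3333.
Strong duality: c^T x* = b^T y*. Confirmed.

45.3333


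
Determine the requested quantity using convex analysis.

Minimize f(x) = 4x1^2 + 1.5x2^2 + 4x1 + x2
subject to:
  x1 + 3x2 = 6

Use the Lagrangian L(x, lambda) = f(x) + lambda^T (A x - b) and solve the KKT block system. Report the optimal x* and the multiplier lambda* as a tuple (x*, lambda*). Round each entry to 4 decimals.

Form the Lagrangian:
  L(x, lambda) = (1/2) x^T Q x + c^T x + lambda^T (A x - b)
Stationarity (grad_x L = 0): Q x + c + A^T lambda = 0.
Primal feasibility: A x = b.

This gives the KKT block system:
  [ Q   A^T ] [ x     ]   [-c ]
  [ A    0  ] [ lambda ] = [ b ]

Solving the linear system:
  x*      = (-0.2, 2.0667)
  lambda* = (-2.4)
  f(x*)   = 7.8333

x* = (-0.2, 2.0667), lambda* = (-2.4)


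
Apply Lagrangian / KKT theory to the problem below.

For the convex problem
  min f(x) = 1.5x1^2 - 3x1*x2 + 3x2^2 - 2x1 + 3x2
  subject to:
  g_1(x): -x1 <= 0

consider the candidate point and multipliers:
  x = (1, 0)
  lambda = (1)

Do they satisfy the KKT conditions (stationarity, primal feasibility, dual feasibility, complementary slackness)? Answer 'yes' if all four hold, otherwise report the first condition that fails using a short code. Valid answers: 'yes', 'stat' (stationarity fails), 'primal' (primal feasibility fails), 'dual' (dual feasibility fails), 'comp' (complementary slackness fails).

Gradient of f: grad f(x) = Q x + c = (1, 0)
Constraint values g_i(x) = a_i^T x - b_i:
  g_1((1, 0)) = -1
Stationarity residual: grad f(x) + sum_i lambda_i a_i = (0, 0)
  -> stationarity OK
Primal feasibility (all g_i <= 0): OK
Dual feasibility (all lambda_i >= 0): OK
Complementary slackness (lambda_i * g_i(x) = 0 for all i): FAILS

Verdict: the first failing condition is complementary_slackness -> comp.

comp


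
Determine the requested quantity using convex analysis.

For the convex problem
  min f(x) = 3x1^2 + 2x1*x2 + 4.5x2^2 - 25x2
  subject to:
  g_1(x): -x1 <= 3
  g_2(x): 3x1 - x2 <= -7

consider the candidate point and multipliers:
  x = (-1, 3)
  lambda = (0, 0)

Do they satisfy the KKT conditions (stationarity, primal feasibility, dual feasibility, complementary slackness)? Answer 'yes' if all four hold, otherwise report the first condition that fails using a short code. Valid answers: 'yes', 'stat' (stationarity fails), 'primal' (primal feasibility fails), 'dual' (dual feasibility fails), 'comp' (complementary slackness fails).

Gradient of f: grad f(x) = Q x + c = (0, 0)
Constraint values g_i(x) = a_i^T x - b_i:
  g_1((-1, 3)) = -2
  g_2((-1, 3)) = 1
Stationarity residual: grad f(x) + sum_i lambda_i a_i = (0, 0)
  -> stationarity OK
Primal feasibility (all g_i <= 0): FAILS
Dual feasibility (all lambda_i >= 0): OK
Complementary slackness (lambda_i * g_i(x) = 0 for all i): OK

Verdict: the first failing condition is primal_feasibility -> primal.

primal


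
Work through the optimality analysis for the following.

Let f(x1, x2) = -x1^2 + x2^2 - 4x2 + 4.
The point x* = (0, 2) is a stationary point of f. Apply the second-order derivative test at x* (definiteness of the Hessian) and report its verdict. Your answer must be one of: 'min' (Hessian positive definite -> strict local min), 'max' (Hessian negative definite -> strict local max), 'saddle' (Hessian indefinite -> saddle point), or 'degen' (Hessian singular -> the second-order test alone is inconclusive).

Compute the Hessian H = grad^2 f:
  H = [[-2, 0], [0, 2]]
Verify stationarity: grad f(x*) = H x* + g = (0, 0).
Eigenvalues of H: -2, 2.
Eigenvalues have mixed signs, so H is indefinite -> x* is a saddle point.

saddle


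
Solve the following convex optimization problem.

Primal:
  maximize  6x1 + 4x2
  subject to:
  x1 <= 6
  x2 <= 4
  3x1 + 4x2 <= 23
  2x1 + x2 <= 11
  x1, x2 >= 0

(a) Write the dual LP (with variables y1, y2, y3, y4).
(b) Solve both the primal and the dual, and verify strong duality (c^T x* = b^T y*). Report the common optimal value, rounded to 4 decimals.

The standard primal-dual pair for 'max c^T x s.t. A x <= b, x >= 0' is:
  Dual:  min b^T y  s.t.  A^T y >= c,  y >= 0.

So the dual LP is:
  minimize  6y1 + 4y2 + 23y3 + 11y4
  subject to:
    y1 + 3y3 + 2y4 >= 6
    y2 + 4y3 + y4 >= 4
    y1, y2, y3, y4 >= 0

Solving the primal: x* = (4.2, 2.6).
  primal value c^T x* = 35.6.
Solving the dual: y* = (0, 0, 0.4, 2.4).
  dual value b^T y* = 35.6.
Strong duality: c^T x* = b^T y*. Confirmed.

35.6


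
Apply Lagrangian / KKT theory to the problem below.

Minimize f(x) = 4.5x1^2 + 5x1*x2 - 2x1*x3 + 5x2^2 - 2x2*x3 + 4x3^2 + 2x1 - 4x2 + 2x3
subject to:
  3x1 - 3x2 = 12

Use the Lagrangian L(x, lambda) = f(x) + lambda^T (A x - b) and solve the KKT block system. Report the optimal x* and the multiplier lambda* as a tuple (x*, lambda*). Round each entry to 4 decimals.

Form the Lagrangian:
  L(x, lambda) = (1/2) x^T Q x + c^T x + lambda^T (A x - b)
Stationarity (grad_x L = 0): Q x + c + A^T lambda = 0.
Primal feasibility: A x = b.

This gives the KKT block system:
  [ Q   A^T ] [ x     ]   [-c ]
  [ A    0  ] [ lambda ] = [ b ]

Solving the linear system:
  x*      = (2.1111, -1.8889, -0.1944)
  lambda* = (-3.9815)
  f(x*)   = 29.5833

x* = (2.1111, -1.8889, -0.1944), lambda* = (-3.9815)


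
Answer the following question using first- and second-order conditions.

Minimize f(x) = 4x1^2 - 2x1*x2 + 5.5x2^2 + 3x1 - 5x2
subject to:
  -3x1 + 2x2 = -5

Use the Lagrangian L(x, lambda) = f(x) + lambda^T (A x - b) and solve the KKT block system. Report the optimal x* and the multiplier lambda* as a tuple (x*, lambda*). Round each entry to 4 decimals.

Form the Lagrangian:
  L(x, lambda) = (1/2) x^T Q x + c^T x + lambda^T (A x - b)
Stationarity (grad_x L = 0): Q x + c + A^T lambda = 0.
Primal feasibility: A x = b.

This gives the KKT block system:
  [ Q   A^T ] [ x     ]   [-c ]
  [ A    0  ] [ lambda ] = [ b ]

Solving the linear system:
  x*      = (1.5234, -0.215)
  lambda* = (5.2056)
  f(x*)   = 15.8364

x* = (1.5234, -0.215), lambda* = (5.2056)


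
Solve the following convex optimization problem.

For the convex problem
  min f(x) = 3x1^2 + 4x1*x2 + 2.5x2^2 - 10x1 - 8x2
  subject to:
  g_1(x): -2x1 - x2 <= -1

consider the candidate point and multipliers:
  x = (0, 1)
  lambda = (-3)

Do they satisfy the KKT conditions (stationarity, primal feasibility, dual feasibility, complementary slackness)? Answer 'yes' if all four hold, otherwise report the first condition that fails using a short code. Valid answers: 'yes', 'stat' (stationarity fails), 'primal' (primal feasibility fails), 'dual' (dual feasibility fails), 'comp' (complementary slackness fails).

Gradient of f: grad f(x) = Q x + c = (-6, -3)
Constraint values g_i(x) = a_i^T x - b_i:
  g_1((0, 1)) = 0
Stationarity residual: grad f(x) + sum_i lambda_i a_i = (0, 0)
  -> stationarity OK
Primal feasibility (all g_i <= 0): OK
Dual feasibility (all lambda_i >= 0): FAILS
Complementary slackness (lambda_i * g_i(x) = 0 for all i): OK

Verdict: the first failing condition is dual_feasibility -> dual.

dual


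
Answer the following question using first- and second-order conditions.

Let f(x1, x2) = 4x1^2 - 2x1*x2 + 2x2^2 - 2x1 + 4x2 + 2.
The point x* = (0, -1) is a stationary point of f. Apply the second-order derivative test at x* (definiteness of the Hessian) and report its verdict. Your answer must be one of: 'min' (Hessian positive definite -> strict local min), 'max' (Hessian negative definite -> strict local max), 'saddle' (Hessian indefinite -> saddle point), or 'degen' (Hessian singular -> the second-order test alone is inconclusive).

Compute the Hessian H = grad^2 f:
  H = [[8, -2], [-2, 4]]
Verify stationarity: grad f(x*) = H x* + g = (0, 0).
Eigenvalues of H: 3.1716, 8.8284.
Both eigenvalues > 0, so H is positive definite -> x* is a strict local min.

min


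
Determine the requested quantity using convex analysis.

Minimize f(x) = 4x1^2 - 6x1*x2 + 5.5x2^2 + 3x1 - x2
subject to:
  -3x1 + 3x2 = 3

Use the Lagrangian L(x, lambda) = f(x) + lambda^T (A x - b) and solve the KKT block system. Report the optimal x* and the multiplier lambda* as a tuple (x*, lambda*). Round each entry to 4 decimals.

Form the Lagrangian:
  L(x, lambda) = (1/2) x^T Q x + c^T x + lambda^T (A x - b)
Stationarity (grad_x L = 0): Q x + c + A^T lambda = 0.
Primal feasibility: A x = b.

This gives the KKT block system:
  [ Q   A^T ] [ x     ]   [-c ]
  [ A    0  ] [ lambda ] = [ b ]

Solving the linear system:
  x*      = (-1, 0)
  lambda* = (-1.6667)
  f(x*)   = 1

x* = (-1, 0), lambda* = (-1.6667)


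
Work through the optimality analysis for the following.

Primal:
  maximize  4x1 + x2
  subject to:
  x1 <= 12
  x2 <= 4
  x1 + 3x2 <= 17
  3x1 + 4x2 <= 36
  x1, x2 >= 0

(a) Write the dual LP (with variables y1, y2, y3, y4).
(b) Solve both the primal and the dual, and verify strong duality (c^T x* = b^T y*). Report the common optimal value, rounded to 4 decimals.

The standard primal-dual pair for 'max c^T x s.t. A x <= b, x >= 0' is:
  Dual:  min b^T y  s.t.  A^T y >= c,  y >= 0.

So the dual LP is:
  minimize  12y1 + 4y2 + 17y3 + 36y4
  subject to:
    y1 + y3 + 3y4 >= 4
    y2 + 3y3 + 4y4 >= 1
    y1, y2, y3, y4 >= 0

Solving the primal: x* = (12, 0).
  primal value c^T x* = 48.
Solving the dual: y* = (0, 0, 0, 1.3333).
  dual value b^T y* = 48.
Strong duality: c^T x* = b^T y*. Confirmed.

48


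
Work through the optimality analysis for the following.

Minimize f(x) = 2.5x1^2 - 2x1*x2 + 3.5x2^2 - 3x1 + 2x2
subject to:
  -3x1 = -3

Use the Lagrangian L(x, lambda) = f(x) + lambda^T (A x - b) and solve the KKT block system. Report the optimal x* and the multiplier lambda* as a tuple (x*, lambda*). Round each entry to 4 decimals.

Form the Lagrangian:
  L(x, lambda) = (1/2) x^T Q x + c^T x + lambda^T (A x - b)
Stationarity (grad_x L = 0): Q x + c + A^T lambda = 0.
Primal feasibility: A x = b.

This gives the KKT block system:
  [ Q   A^T ] [ x     ]   [-c ]
  [ A    0  ] [ lambda ] = [ b ]

Solving the linear system:
  x*      = (1, 0)
  lambda* = (0.6667)
  f(x*)   = -0.5

x* = (1, 0), lambda* = (0.6667)


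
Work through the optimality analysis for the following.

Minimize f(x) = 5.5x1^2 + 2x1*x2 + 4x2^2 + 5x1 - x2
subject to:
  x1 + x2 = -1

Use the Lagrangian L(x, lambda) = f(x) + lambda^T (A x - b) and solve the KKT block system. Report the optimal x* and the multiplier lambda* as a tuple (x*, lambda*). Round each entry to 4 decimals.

Form the Lagrangian:
  L(x, lambda) = (1/2) x^T Q x + c^T x + lambda^T (A x - b)
Stationarity (grad_x L = 0): Q x + c + A^T lambda = 0.
Primal feasibility: A x = b.

This gives the KKT block system:
  [ Q   A^T ] [ x     ]   [-c ]
  [ A    0  ] [ lambda ] = [ b ]

Solving the linear system:
  x*      = (-0.8, -0.2)
  lambda* = (4.2)
  f(x*)   = 0.2

x* = (-0.8, -0.2), lambda* = (4.2)


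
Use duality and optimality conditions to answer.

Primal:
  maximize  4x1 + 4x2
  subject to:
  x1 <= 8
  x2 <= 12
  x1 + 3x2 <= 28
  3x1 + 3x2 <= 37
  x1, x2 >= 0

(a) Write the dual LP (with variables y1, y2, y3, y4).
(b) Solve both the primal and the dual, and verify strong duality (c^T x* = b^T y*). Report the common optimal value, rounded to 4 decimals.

The standard primal-dual pair for 'max c^T x s.t. A x <= b, x >= 0' is:
  Dual:  min b^T y  s.t.  A^T y >= c,  y >= 0.

So the dual LP is:
  minimize  8y1 + 12y2 + 28y3 + 37y4
  subject to:
    y1 + y3 + 3y4 >= 4
    y2 + 3y3 + 3y4 >= 4
    y1, y2, y3, y4 >= 0

Solving the primal: x* = (8, 4.3333).
  primal value c^T x* = 49.3333.
Solving the dual: y* = (0, 0, 0, 1.3333).
  dual value b^T y* = 49.3333.
Strong duality: c^T x* = b^T y*. Confirmed.

49.3333


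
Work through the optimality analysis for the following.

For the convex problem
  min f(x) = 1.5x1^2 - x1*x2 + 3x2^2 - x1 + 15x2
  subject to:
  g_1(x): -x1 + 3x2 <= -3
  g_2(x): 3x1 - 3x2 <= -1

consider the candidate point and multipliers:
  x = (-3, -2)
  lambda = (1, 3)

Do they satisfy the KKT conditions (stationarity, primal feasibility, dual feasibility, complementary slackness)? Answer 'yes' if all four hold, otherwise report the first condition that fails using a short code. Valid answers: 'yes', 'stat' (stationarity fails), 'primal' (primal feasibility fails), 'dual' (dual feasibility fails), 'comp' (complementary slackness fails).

Gradient of f: grad f(x) = Q x + c = (-8, 6)
Constraint values g_i(x) = a_i^T x - b_i:
  g_1((-3, -2)) = 0
  g_2((-3, -2)) = -2
Stationarity residual: grad f(x) + sum_i lambda_i a_i = (0, 0)
  -> stationarity OK
Primal feasibility (all g_i <= 0): OK
Dual feasibility (all lambda_i >= 0): OK
Complementary slackness (lambda_i * g_i(x) = 0 for all i): FAILS

Verdict: the first failing condition is complementary_slackness -> comp.

comp


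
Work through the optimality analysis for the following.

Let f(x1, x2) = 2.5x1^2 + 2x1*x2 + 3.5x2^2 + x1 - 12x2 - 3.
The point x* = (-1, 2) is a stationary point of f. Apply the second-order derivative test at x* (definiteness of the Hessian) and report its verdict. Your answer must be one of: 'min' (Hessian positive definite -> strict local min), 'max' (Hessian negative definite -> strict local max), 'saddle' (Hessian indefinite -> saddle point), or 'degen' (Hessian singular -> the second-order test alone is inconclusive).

Compute the Hessian H = grad^2 f:
  H = [[5, 2], [2, 7]]
Verify stationarity: grad f(x*) = H x* + g = (0, 0).
Eigenvalues of H: 3.7639, 8.2361.
Both eigenvalues > 0, so H is positive definite -> x* is a strict local min.

min


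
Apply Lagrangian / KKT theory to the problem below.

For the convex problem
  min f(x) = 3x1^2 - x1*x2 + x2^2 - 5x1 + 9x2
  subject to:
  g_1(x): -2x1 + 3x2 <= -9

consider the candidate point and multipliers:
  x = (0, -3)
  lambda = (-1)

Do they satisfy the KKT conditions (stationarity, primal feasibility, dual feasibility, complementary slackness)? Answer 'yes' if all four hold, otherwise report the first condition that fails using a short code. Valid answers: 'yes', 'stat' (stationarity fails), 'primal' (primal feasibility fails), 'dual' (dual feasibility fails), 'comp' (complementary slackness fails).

Gradient of f: grad f(x) = Q x + c = (-2, 3)
Constraint values g_i(x) = a_i^T x - b_i:
  g_1((0, -3)) = 0
Stationarity residual: grad f(x) + sum_i lambda_i a_i = (0, 0)
  -> stationarity OK
Primal feasibility (all g_i <= 0): OK
Dual feasibility (all lambda_i >= 0): FAILS
Complementary slackness (lambda_i * g_i(x) = 0 for all i): OK

Verdict: the first failing condition is dual_feasibility -> dual.

dual


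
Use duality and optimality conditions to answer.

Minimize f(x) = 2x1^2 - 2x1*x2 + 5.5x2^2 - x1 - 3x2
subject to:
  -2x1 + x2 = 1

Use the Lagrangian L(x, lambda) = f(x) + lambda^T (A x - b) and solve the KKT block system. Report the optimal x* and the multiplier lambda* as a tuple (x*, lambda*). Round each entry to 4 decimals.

Form the Lagrangian:
  L(x, lambda) = (1/2) x^T Q x + c^T x + lambda^T (A x - b)
Stationarity (grad_x L = 0): Q x + c + A^T lambda = 0.
Primal feasibility: A x = b.

This gives the KKT block system:
  [ Q   A^T ] [ x     ]   [-c ]
  [ A    0  ] [ lambda ] = [ b ]

Solving the linear system:
  x*      = (-0.325, 0.35)
  lambda* = (-1.5)
  f(x*)   = 0.3875

x* = (-0.325, 0.35), lambda* = (-1.5)


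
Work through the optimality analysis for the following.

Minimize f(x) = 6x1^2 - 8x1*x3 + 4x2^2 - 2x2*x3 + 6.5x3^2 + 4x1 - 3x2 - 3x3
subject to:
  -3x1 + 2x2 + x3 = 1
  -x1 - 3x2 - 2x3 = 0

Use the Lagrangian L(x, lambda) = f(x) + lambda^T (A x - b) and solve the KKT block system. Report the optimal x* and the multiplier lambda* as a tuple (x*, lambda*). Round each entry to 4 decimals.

Form the Lagrangian:
  L(x, lambda) = (1/2) x^T Q x + c^T x + lambda^T (A x - b)
Stationarity (grad_x L = 0): Q x + c + A^T lambda = 0.
Primal feasibility: A x = b.

This gives the KKT block system:
  [ Q   A^T ] [ x     ]   [-c ]
  [ A    0  ] [ lambda ] = [ b ]

Solving the linear system:
  x*      = (-0.271, 0.1028, -0.0187)
  lambda* = (0.4393, -0.4206)
  f(x*)   = -0.8879

x* = (-0.271, 0.1028, -0.0187), lambda* = (0.4393, -0.4206)


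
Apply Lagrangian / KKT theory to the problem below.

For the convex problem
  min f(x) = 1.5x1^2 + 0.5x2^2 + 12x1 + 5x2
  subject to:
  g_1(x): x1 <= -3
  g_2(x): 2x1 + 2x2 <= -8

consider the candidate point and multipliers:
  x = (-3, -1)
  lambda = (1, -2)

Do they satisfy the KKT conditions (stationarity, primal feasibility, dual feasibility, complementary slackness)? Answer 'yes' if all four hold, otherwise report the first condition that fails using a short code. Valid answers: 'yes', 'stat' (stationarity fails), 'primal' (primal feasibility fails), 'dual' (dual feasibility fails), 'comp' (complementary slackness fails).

Gradient of f: grad f(x) = Q x + c = (3, 4)
Constraint values g_i(x) = a_i^T x - b_i:
  g_1((-3, -1)) = 0
  g_2((-3, -1)) = 0
Stationarity residual: grad f(x) + sum_i lambda_i a_i = (0, 0)
  -> stationarity OK
Primal feasibility (all g_i <= 0): OK
Dual feasibility (all lambda_i >= 0): FAILS
Complementary slackness (lambda_i * g_i(x) = 0 for all i): OK

Verdict: the first failing condition is dual_feasibility -> dual.

dual
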